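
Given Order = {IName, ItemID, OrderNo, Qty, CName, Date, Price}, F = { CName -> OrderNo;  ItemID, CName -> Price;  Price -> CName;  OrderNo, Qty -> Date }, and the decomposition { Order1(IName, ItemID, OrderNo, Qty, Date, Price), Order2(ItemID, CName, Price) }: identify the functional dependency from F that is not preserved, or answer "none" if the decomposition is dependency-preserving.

CName -> OrderNo

Check CName → OrderNo: no single fragment contains all of {OrderNo, CName}, and the restricted closure of {CName} across the fragments never reaches {OrderNo}.
ItemID, CName → Price is preserved.
Price → CName is preserved.
OrderNo, Qty → Date is preserved.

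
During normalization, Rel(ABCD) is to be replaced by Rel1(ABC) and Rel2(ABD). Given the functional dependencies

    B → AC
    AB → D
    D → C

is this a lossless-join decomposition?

Common attributes: Rel1 ∩ Rel2 = {AB}.
Closure of {AB}: B → AC applies, adding C; AB → D applies, adding D. So (AB)⁺ = {ABCD}.
This closure contains every attribute of Rel1, so Rel1 ∩ Rel2 → Rel1. The join is lossless.

Yes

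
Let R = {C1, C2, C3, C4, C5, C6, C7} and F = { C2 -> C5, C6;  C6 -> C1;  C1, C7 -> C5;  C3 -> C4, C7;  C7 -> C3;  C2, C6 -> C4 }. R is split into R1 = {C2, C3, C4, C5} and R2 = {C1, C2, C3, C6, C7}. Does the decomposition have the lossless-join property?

Yes

Common attributes: R1 ∩ R2 = {C2, C3}.
Closure of {C2, C3}: C2 → C5, C6 applies, adding C5, C6; C6 → C1 applies, adding C1; C3 → C4, C7 applies, adding C4, C7. So (C2, C3)⁺ = {C1, C2, C3, C4, C5, C6, C7}.
This closure contains every attribute of R1, so R1 ∩ R2 → R1. The join is lossless.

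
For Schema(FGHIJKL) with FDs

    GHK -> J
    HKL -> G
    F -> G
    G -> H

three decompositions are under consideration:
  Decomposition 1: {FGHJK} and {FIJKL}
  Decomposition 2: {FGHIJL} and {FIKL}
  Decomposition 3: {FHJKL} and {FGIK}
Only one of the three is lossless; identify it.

Decomposition 1: common = {FJK}, closure = {FGHJK} → lossless.
Decomposition 2: common = {FIL}, closure = {FGHIL} → lossy.
Decomposition 3: common = {FK}, closure = {FGHJK} → lossy.

Decomposition 1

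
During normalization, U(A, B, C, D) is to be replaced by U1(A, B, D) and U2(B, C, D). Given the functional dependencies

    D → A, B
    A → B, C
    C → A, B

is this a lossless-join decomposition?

Common attributes: U1 ∩ U2 = {B, D}.
Closure of {B, D}: D → A, B applies, adding A; A → B, C applies, adding C. So (B, D)⁺ = {A, B, C, D}.
This closure contains every attribute of U1, so U1 ∩ U2 → U1. The join is lossless.

Yes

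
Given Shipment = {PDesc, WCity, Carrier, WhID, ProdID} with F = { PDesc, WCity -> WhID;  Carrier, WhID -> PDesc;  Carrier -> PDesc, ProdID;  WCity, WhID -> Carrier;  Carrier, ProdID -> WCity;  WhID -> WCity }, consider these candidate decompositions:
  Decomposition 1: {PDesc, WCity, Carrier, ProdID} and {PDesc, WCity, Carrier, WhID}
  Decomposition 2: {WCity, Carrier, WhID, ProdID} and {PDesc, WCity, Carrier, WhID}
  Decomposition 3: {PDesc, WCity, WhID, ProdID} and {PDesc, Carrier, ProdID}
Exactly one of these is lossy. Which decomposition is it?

Decomposition 3

Decomposition 1: common = {PDesc, WCity, Carrier}, closure = {PDesc, WCity, Carrier, WhID, ProdID} → lossless.
Decomposition 2: common = {WCity, Carrier, WhID}, closure = {PDesc, WCity, Carrier, WhID, ProdID} → lossless.
Decomposition 3: common = {PDesc, ProdID}, closure = {PDesc, ProdID} → lossy.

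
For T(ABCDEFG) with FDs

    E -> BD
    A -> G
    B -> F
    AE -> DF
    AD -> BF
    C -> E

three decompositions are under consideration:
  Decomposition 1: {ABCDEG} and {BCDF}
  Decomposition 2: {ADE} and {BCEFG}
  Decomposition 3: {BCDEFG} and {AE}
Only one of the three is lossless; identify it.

Decomposition 1

Decomposition 1: common = {BCD}, closure = {BCDEF} → lossless.
Decomposition 2: common = {E}, closure = {BDEF} → lossy.
Decomposition 3: common = {E}, closure = {BDEF} → lossy.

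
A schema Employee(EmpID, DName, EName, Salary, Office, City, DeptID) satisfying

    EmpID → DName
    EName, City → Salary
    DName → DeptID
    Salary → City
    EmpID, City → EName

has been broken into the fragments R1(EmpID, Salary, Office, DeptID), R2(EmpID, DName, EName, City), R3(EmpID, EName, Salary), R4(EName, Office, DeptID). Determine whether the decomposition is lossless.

Chase test. Columns are EmpID, DName, EName, Salary, Office, City, DeptID; row i has aⱼ where attribute j ∈ Ri, else bᵢⱼ.
Initial tableau (one row per fragment):
  row 1: a1 b12 b13 a4 a5 b16 a7
  row 2: a1 a2 a3 b24 b25 a6 b27
  row 3: a1 b32 a3 a4 b35 b36 b37
  row 4: b41 b42 a3 b44 a5 b46 a7
Rows 1 and 2 agree on EmpID; apply EmpID→DName and equate their DName entries.
Rows 1 and 3 agree on EmpID; apply EmpID→DName and equate their DName entries.
Rows 1 and 2 agree on DName; apply DName→DeptID and equate their DeptID entries.
Rows 1 and 3 agree on DName; apply DName→DeptID and equate their DeptID entries.
Rows 1 and 3 agree on Salary; apply Salary→City and equate their City entries.
Rows 1 and 3 agree on EmpID, City; apply EmpID, City→EName and equate their EName entries.
No row becomes fully distinguished — the join is lossy.

No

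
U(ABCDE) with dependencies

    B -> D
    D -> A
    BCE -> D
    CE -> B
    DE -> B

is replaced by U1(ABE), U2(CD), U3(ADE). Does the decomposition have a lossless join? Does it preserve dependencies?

Lossless test (chase): Rows 2 and 3 agree on D; apply D→A and equate their A entries. No row becomes fully distinguished — the join is lossy.
Dependency preservation: the restricted closure of {B} across the fragments never reaches {D}, so B → D cannot be enforced without a join — not preserved.

lossy and not dependency-preserving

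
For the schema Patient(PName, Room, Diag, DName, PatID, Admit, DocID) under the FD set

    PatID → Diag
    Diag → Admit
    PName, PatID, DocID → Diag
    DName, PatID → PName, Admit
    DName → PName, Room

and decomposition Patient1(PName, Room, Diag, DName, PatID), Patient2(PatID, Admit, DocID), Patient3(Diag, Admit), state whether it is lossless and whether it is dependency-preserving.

Lossless test (chase): Rows 1 and 2 agree on PatID; apply PatID→Diag and equate their Diag entries. Rows 1 and 2 agree on Diag; apply Diag→Admit and equate their Admit entries. No row becomes fully distinguished — the join is lossy.
Dependency preservation: PName, PatID, DocID → Diag; DName, PatID → PName, Admit are not contained in any single fragment, but the restricted closure of each left-hand side across the fragments still reaches the right-hand side; the remaining FDs each lie inside some fragment. All dependencies are preserved.

lossy but dependency-preserving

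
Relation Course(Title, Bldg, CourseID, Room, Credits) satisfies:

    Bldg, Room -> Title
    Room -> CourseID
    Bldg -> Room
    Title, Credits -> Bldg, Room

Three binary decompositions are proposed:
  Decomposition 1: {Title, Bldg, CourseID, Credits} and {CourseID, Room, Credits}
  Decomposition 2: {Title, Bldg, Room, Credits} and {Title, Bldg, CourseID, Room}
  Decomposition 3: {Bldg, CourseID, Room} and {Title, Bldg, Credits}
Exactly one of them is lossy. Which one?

Decomposition 1: common = {CourseID, Credits}, closure = {CourseID, Credits} → lossy.
Decomposition 2: common = {Title, Bldg, Room}, closure = {Title, Bldg, CourseID, Room} → lossless.
Decomposition 3: common = {Bldg}, closure = {Title, Bldg, CourseID, Room} → lossless.

Decomposition 1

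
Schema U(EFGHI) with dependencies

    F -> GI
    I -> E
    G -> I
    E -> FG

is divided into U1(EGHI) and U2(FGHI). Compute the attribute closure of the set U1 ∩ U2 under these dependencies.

U1 ∩ U2 = {GHI}.
I → E applies, adding E
E → FG applies, adding F
Closure: {EFGHI}.

EFGHI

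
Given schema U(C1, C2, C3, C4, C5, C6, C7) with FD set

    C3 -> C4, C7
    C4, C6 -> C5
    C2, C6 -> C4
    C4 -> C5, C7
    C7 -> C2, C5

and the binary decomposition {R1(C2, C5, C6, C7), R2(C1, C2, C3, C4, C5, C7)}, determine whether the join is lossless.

Common attributes: R1 ∩ R2 = {C2, C5, C7}.
No dependency enlarges {C2, C5, C7}, so (C2, C5, C7)⁺ = {C2, C5, C7}.
The closure contains neither all of R1 = {C2, C5, C6, C7} nor all of R2 = {C1, C2, C3, C4, C5, C7}, so the common attributes are not a superkey of either fragment. The join is lossy.

No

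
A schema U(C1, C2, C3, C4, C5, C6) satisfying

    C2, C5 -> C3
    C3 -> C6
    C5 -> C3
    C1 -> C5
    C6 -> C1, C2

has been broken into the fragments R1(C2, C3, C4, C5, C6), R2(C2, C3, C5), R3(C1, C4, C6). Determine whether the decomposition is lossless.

Yes

Chase test. Columns are C1, C2, C3, C4, C5, C6; row i has aⱼ where attribute j ∈ Ri, else bᵢⱼ.
Initial tableau (one row per fragment):
  row 1: b11 a2 a3 a4 a5 a6
  row 2: b21 a2 a3 b24 a5 b26
  row 3: a1 b32 b33 a4 b35 a6
Rows 1 and 2 agree on C3; apply C3→C6 and equate their C6 entries.
Rows 1 and 2 agree on C6; apply C6→C1, C2 and equate their C1, C2 entries.
Rows 1 and 3 agree on C6; apply C6→C1, C2 and equate their C1, C2 entries.
Rows 1 and 3 agree on C1; apply C1→C5 and equate their C5 entries.
Rows 1 and 3 agree on C2, C5; apply C2, C5→C3 and equate their C3 entries.
Row 1 is now all distinguished symbols — the join is lossless.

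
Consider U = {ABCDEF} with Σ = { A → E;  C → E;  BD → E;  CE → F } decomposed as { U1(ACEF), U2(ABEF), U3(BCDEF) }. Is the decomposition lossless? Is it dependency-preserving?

lossy but dependency-preserving

Lossless test (chase): applying each FD to every pair of rows produces no changes in the tableau, so no row becomes fully distinguished — the join is lossy.
Dependency preservation: every FD's attributes lie within a single fragment, so each can be enforced locally — preserved.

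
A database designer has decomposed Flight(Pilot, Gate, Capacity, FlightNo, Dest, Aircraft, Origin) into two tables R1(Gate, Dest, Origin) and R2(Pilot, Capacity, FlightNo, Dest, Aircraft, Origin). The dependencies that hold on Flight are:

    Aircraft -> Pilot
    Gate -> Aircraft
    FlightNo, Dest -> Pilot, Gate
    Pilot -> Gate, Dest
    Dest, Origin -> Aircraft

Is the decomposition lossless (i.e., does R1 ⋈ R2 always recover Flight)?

Yes

Common attributes: R1 ∩ R2 = {Dest, Origin}.
Closure of {Dest, Origin}: Dest, Origin → Aircraft applies, adding Aircraft; Aircraft → Pilot applies, adding Pilot; Pilot → Gate, Dest applies, adding Gate. So (Dest, Origin)⁺ = {Pilot, Gate, Dest, Aircraft, Origin}.
This closure contains every attribute of R1, so R1 ∩ R2 → R1. The join is lossless.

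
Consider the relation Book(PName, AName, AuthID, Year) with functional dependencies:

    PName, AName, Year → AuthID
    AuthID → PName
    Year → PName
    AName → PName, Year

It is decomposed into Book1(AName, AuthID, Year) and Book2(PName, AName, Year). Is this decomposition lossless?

Common attributes: Book1 ∩ Book2 = {AName, Year}.
Closure of {AName, Year}: Year → PName applies, adding PName; PName, AName, Year → AuthID applies, adding AuthID. So (AName, Year)⁺ = {PName, AName, AuthID, Year}.
This closure contains every attribute of Book1, so Book1 ∩ Book2 → Book1. The join is lossless.

Yes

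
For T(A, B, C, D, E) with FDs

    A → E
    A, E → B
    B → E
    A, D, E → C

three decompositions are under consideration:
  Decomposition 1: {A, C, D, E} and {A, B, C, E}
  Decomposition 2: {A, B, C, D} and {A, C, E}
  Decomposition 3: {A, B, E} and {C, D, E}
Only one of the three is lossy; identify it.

Decomposition 3

Decomposition 1: common = {A, C, E}, closure = {A, B, C, E} → lossless.
Decomposition 2: common = {A, C}, closure = {A, B, C, E} → lossless.
Decomposition 3: common = {E}, closure = {E} → lossy.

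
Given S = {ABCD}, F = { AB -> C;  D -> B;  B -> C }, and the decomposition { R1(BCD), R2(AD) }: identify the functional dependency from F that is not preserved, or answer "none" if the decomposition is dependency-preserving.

AB → C: restricted closure across fragments reaches C.
D → B lies within R1.
B → C lies within R1.
Every dependency is enforceable on the fragments, so the decomposition is dependency-preserving.

none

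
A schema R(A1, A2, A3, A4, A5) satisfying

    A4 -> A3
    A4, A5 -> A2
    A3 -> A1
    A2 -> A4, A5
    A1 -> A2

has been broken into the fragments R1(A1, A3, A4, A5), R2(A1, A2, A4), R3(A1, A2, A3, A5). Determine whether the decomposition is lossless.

Yes

Chase test. Columns are A1, A2, A3, A4, A5; row i has aⱼ where attribute j ∈ Ri, else bᵢⱼ.
Initial tableau (one row per fragment):
  row 1: a1 b12 a3 a4 a5
  row 2: a1 a2 b23 a4 b25
  row 3: a1 a2 a3 b34 a5
Rows 1 and 2 agree on A4; apply A4→A3 and equate their A3 entries.
Rows 2 and 3 agree on A2; apply A2→A4, A5 and equate their A4, A5 entries.
Rows 1 and 2 agree on A1; apply A1→A2 and equate their A2 entries.
Row 1 is now all distinguished symbols — the join is lossless.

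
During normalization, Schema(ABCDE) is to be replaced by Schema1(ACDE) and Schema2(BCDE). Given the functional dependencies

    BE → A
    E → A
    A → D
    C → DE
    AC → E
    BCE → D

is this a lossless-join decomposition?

Common attributes: Schema1 ∩ Schema2 = {CDE}.
Closure of {CDE}: E → A applies, adding A. So (CDE)⁺ = {ACDE}.
This closure contains every attribute of Schema1, so Schema1 ∩ Schema2 → Schema1. The join is lossless.

Yes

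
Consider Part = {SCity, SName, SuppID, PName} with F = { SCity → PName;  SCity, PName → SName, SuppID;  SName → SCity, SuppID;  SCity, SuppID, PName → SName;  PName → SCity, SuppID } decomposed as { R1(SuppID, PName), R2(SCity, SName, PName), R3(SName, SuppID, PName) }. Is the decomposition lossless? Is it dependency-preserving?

lossless and dependency-preserving

Lossless test (chase): Rows 2 and 3 agree on SName; apply SName→SCity, SuppID and equate their SCity, SuppID entries. Rows 1 and 2 agree on PName; apply PName→SCity, SuppID and equate their SCity, SuppID entries. Rows 1 and 2 agree on SCity, PName; apply SCity, PName→SName, SuppID and equate their SName, SuppID entries. Row 1 is now all distinguished symbols — the join is lossless.
Dependency preservation: SCity, PName → SName, SuppID; SName → SCity, SuppID; SCity, SuppID, PName → SName; PName → SCity, SuppID are not contained in any single fragment, but the restricted closure of each left-hand side across the fragments still reaches the right-hand side; the remaining FDs each lie inside some fragment. All dependencies are preserved.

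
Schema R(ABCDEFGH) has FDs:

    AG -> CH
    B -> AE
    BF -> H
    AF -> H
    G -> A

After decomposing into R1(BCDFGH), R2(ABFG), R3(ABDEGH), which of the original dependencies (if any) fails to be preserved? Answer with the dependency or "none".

AF -> H

Check AF → H: no single fragment contains all of {AFH}, and the restricted closure of {AF} across the fragments never reaches {H}.
AG → CH is preserved.
B → AE is preserved.
BF → H is preserved.
G → A is preserved.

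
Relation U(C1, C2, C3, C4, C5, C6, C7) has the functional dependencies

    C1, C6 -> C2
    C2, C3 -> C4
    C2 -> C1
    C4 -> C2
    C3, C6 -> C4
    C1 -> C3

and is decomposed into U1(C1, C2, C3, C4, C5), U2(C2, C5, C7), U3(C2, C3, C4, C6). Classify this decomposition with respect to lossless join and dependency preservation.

lossy but dependency-preserving

Lossless test (chase): Rows 1 and 2 agree on C2; apply C2→C1 and equate their C1 entries. Rows 1 and 3 agree on C2; apply C2→C1 and equate their C1 entries. Rows 1 and 2 agree on C1; apply C1→C3 and equate their C3 entries. Rows 1 and 2 agree on C2, C3; apply C2, C3→C4 and equate their C4 entries. No row becomes fully distinguished — the join is lossy.
Dependency preservation: C1, C6 → C2 is not contained in any single fragment, but the restricted closure of its left-hand side across the fragments still reaches the right-hand side; the remaining FDs each lie inside some fragment. All dependencies are preserved.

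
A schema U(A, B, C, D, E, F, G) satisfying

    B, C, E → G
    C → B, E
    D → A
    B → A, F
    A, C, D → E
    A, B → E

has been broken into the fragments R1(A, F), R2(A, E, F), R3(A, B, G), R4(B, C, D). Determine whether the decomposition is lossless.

No

Chase test. Columns are A, B, C, D, E, F, G; row i has aⱼ where attribute j ∈ Ri, else bᵢⱼ.
Initial tableau (one row per fragment):
  row 1: a1 b12 b13 b14 b15 a6 b17
  row 2: a1 b22 b23 b24 a5 a6 b27
  row 3: a1 a2 b33 b34 b35 b36 a7
  row 4: b41 a2 a3 a4 b45 b46 b47
Rows 3 and 4 agree on B; apply B→A, F and equate their A, F entries.
Rows 3 and 4 agree on A, B; apply A, B→E and equate their E entries.
No row becomes fully distinguished — the join is lossy.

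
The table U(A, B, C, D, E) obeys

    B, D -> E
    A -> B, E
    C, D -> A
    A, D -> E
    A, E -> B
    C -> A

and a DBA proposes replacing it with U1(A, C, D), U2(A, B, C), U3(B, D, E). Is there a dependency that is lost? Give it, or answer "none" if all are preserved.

Check A → B, E: no single fragment contains all of {A, B, E}, and the restricted closure of {A} across the fragments never reaches {B, E}.
B, D → E is preserved.
C, D → A is preserved.
A, D → E is preserved.
A, E → B is preserved.
C → A is preserved.

A -> B, E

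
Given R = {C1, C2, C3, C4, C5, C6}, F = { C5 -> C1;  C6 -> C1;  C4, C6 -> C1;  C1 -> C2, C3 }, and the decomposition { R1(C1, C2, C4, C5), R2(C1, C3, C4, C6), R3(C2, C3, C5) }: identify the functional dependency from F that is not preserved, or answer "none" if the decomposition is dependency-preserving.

C5 → C1 lies within R1.
C6 → C1 lies within R2.
C4, C6 → C1 lies within R2.
C1 → C2, C3: restricted closure across fragments reaches C2, C3.
Every dependency is enforceable on the fragments, so the decomposition is dependency-preserving.

none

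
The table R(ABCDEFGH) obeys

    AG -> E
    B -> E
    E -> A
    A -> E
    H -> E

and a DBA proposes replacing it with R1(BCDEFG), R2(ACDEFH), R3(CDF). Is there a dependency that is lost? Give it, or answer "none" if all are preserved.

none

AG → E: restricted closure across fragments reaches E.
B → E lies within R1.
E → A lies within R2.
A → E lies within R2.
H → E lies within R2.
Every dependency is enforceable on the fragments, so the decomposition is dependency-preserving.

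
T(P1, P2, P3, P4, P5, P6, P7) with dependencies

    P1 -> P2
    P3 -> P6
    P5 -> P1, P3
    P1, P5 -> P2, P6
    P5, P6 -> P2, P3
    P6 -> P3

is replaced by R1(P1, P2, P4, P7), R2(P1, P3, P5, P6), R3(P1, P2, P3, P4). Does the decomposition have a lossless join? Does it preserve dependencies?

Lossless test (chase): Rows 1 and 2 agree on P1; apply P1→P2 and equate their P2 entries. Rows 2 and 3 agree on P3; apply P3→P6 and equate their P6 entries. No row becomes fully distinguished — the join is lossy.
Dependency preservation: P1, P5 → P2, P6; P5, P6 → P2, P3 are not contained in any single fragment, but the restricted closure of each left-hand side across the fragments still reaches the right-hand side; the remaining FDs each lie inside some fragment. All dependencies are preserved.

lossy but dependency-preserving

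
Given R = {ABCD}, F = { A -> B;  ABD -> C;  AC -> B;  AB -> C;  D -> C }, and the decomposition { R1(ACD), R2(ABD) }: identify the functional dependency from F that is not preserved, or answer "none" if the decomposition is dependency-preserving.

none

A → B lies within R2.
ABD → C: restricted closure across fragments reaches C.
AC → B: restricted closure across fragments reaches B.
AB → C: restricted closure across fragments reaches C.
D → C lies within R1.
Every dependency is enforceable on the fragments, so the decomposition is dependency-preserving.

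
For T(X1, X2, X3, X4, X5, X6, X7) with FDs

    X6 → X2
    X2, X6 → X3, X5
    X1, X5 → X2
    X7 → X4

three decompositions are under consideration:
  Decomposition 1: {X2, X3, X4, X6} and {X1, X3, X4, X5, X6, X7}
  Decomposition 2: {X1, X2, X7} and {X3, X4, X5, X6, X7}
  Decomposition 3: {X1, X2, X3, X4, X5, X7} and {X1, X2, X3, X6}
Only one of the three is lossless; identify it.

Decomposition 1

Decomposition 1: common = {X3, X4, X6}, closure = {X2, X3, X4, X5, X6} → lossless.
Decomposition 2: common = {X7}, closure = {X4, X7} → lossy.
Decomposition 3: common = {X1, X2, X3}, closure = {X1, X2, X3} → lossy.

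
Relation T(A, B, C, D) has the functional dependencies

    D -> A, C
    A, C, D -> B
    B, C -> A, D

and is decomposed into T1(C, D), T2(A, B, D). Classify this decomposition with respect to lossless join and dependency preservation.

Lossless test: (D)⁺ = {A, B, C, D}, which contains all of one fragment — lossless.
Dependency preservation: the restricted closure of {B, C} across the fragments never reaches {A, D}, so B, C → A, D cannot be enforced without a join — not preserved.

lossless but not dependency-preserving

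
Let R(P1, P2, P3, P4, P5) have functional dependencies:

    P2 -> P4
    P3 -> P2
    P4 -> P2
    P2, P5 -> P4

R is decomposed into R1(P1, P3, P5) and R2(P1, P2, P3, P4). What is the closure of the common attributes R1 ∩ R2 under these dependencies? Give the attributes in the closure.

R1 ∩ R2 = {P1, P3}.
P3 → P2 applies, adding P2
P2 → P4 applies, adding P4
Closure: {P1, P2, P3, P4}.

P1, P2, P3, P4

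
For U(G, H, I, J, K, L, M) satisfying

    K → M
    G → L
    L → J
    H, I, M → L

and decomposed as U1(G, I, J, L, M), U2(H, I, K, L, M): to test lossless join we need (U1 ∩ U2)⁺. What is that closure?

I, J, L, M

U1 ∩ U2 = {I, L, M}.
L → J applies, adding J
Closure: {I, J, L, M}.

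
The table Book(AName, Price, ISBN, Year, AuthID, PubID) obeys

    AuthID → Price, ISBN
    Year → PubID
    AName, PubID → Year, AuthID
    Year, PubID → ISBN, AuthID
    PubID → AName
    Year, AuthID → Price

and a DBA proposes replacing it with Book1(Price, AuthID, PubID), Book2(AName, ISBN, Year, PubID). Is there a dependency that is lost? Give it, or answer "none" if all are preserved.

AuthID → Price, ISBN

Check AuthID → Price, ISBN: no single fragment contains all of {Price, ISBN, AuthID}, and the restricted closure of {AuthID} across the fragments never reaches {Price, ISBN}.
Year → PubID is preserved.
AName, PubID → Year, AuthID is preserved.
Year, PubID → ISBN, AuthID is preserved.
PubID → AName is preserved.
Year, AuthID → Price is preserved.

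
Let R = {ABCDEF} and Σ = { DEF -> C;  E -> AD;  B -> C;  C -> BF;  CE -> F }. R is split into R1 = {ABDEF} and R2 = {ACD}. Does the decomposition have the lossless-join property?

No

Common attributes: R1 ∩ R2 = {AD}.
No dependency enlarges {AD}, so (AD)⁺ = {AD}.
The closure contains neither all of R1 = {ABDEF} nor all of R2 = {ACD}, so the common attributes are not a superkey of either fragment. The join is lossy.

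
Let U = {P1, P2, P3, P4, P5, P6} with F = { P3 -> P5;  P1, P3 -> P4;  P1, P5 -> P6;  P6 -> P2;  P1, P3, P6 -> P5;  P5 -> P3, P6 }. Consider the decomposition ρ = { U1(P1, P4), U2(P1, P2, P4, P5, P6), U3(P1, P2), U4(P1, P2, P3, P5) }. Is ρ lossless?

Chase test. Columns are P1, P2, P3, P4, P5, P6; row i has aⱼ where attribute j ∈ Ui, else bᵢⱼ.
Initial tableau (one row per fragment):
  row 1: a1 b12 b13 a4 b15 b16
  row 2: a1 a2 b23 a4 a5 a6
  row 3: a1 a2 b33 b34 b35 b36
  row 4: a1 a2 a3 b44 a5 b46
Rows 2 and 4 agree on P1, P5; apply P1, P5→P6 and equate their P6 entries.
Rows 2 and 4 agree on P5; apply P5→P3, P6 and equate their P3, P6 entries.
Rows 2 and 4 agree on P1, P3; apply P1, P3→P4 and equate their P4 entries.
Row 2 is now all distinguished symbols — the join is lossless.

Yes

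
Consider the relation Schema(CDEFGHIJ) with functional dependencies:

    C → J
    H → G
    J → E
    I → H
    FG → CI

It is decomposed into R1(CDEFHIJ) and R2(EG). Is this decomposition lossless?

Common attributes: R1 ∩ R2 = {E}.
No dependency enlarges {E}, so (E)⁺ = {E}.
The closure contains neither all of R1 = {CDEFHIJ} nor all of R2 = {EG}, so the common attributes are not a superkey of either fragment. The join is lossy.

No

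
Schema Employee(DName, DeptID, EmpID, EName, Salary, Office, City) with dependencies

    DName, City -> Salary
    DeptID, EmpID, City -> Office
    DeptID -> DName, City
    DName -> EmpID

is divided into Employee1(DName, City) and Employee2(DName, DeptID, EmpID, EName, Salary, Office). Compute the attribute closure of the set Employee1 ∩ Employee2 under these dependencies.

DName, EmpID

Employee1 ∩ Employee2 = {DName}.
DName → EmpID applies, adding EmpID
Closure: {DName, EmpID}.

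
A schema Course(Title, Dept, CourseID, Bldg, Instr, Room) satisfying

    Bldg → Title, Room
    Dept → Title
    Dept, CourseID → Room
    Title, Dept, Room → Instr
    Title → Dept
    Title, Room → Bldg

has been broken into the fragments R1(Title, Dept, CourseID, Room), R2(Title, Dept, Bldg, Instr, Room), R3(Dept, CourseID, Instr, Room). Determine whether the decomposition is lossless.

Chase test. Columns are Title, Dept, CourseID, Bldg, Instr, Room; row i has aⱼ where attribute j ∈ Ri, else bᵢⱼ.
Initial tableau (one row per fragment):
  row 1: a1 a2 a3 b14 b15 a6
  row 2: a1 a2 b23 a4 a5 a6
  row 3: b31 a2 a3 b34 a5 a6
Rows 1 and 3 agree on Dept; apply Dept→Title and equate their Title entries.
Rows 1 and 2 agree on Title, Dept, Room; apply Title, Dept, Room→Instr and equate their Instr entries.
Rows 1 and 2 agree on Title, Room; apply Title, Room→Bldg and equate their Bldg entries.
Rows 1 and 3 agree on Title, Room; apply Title, Room→Bldg and equate their Bldg entries.
Row 1 is now all distinguished symbols — the join is lossless.

Yes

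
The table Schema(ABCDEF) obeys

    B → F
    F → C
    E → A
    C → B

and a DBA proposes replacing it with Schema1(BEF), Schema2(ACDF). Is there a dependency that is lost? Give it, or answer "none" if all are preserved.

Check E → A: no single fragment contains all of {AE}, and the restricted closure of {E} across the fragments never reaches {A}.
B → F is preserved.
F → C is preserved.
C → B is preserved.

E → A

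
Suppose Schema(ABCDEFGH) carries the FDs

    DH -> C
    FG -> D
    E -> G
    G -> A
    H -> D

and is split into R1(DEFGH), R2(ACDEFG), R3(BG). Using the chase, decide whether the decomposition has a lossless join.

Chase test. Columns are ABCDEFGH; row i has aⱼ where attribute j ∈ Ri, else bᵢⱼ.
Initial tableau (one row per fragment):
  row 1: b11 b12 b13 a4 a5 a6 a7 a8
  row 2: a1 b22 a3 a4 a5 a6 a7 b28
  row 3: b31 a2 b33 b34 b35 b36 a7 b38
Rows 1 and 2 agree on G; apply G→A and equate their A entries.
Rows 1 and 3 agree on G; apply G→A and equate their A entries.
No row becomes fully distinguished — the join is lossy.

No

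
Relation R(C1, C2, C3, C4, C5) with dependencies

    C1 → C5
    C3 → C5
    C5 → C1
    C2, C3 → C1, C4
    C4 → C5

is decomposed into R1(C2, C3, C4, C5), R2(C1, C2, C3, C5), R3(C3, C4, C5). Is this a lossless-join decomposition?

Chase test. Columns are C1, C2, C3, C4, C5; row i has aⱼ where attribute j ∈ Ri, else bᵢⱼ.
Initial tableau (one row per fragment):
  row 1: b11 a2 a3 a4 a5
  row 2: a1 a2 a3 b24 a5
  row 3: b31 b32 a3 a4 a5
Rows 1 and 2 agree on C5; apply C5→C1 and equate their C1 entries.
Rows 1 and 3 agree on C5; apply C5→C1 and equate their C1 entries.
Rows 1 and 2 agree on C2, C3; apply C2, C3→C1, C4 and equate their C1, C4 entries.
Row 1 is now all distinguished symbols — the join is lossless.

Yes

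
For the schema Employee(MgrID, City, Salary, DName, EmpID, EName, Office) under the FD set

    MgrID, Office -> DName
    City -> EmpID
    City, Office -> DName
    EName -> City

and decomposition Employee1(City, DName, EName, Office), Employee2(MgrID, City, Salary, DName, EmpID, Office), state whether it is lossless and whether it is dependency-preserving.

lossy but dependency-preserving

Lossless test: (City, DName, Office)⁺ = {City, DName, EmpID, Office}, which is a superkey of neither fragment — lossy.
Dependency preservation: every FD's attributes lie within a single fragment, so each can be enforced locally — preserved.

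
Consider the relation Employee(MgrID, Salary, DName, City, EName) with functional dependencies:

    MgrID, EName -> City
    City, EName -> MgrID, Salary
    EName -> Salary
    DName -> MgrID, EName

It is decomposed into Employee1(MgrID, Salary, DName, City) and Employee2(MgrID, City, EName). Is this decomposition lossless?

Common attributes: Employee1 ∩ Employee2 = {MgrID, City}.
No dependency enlarges {MgrID, City}, so (MgrID, City)⁺ = {MgrID, City}.
The closure contains neither all of Employee1 = {MgrID, Salary, DName, City} nor all of Employee2 = {MgrID, City, EName}, so the common attributes are not a superkey of either fragment. The join is lossy.

No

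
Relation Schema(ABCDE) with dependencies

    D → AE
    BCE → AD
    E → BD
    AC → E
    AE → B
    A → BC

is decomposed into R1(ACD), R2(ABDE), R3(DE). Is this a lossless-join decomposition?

Yes

Chase test. Columns are ABCDE; row i has aⱼ where attribute j ∈ Ri, else bᵢⱼ.
Initial tableau (one row per fragment):
  row 1: a1 b12 a3 a4 b15
  row 2: a1 a2 b23 a4 a5
  row 3: b31 b32 b33 a4 a5
Rows 1 and 2 agree on D; apply D→AE and equate their AE entries.
Rows 1 and 3 agree on D; apply D→AE and equate their AE entries.
Rows 1 and 2 agree on E; apply E→BD and equate their BD entries.
Rows 1 and 3 agree on E; apply E→BD and equate their BD entries.
Rows 1 and 2 agree on A; apply A→BC and equate their BC entries.
Rows 1 and 3 agree on A; apply A→BC and equate their BC entries.
Row 1 is now all distinguished symbols — the join is lossless.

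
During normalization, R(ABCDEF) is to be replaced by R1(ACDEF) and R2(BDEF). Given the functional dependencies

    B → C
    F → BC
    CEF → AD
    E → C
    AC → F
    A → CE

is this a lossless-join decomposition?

Yes

Common attributes: R1 ∩ R2 = {DEF}.
Closure of {DEF}: F → BC applies, adding BC; CEF → AD applies, adding A. So (DEF)⁺ = {ABCDEF}.
This closure contains every attribute of R1, so R1 ∩ R2 → R1. The join is lossless.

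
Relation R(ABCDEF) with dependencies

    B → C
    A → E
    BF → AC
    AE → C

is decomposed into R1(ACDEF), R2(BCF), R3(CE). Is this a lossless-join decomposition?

No

Chase test. Columns are ABCDEF; row i has aⱼ where attribute j ∈ Ri, else bᵢⱼ.
Initial tableau (one row per fragment):
  row 1: a1 b12 a3 a4 a5 a6
  row 2: b21 a2 a3 b24 b25 a6
  row 3: b31 b32 a3 b34 a5 b36
No row becomes fully distinguished — the join is lossy.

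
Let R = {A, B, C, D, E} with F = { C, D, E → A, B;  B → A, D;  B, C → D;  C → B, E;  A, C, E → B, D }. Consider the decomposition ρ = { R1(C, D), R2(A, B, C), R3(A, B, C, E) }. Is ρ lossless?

Chase test. Columns are A, B, C, D, E; row i has aⱼ where attribute j ∈ Ri, else bᵢⱼ.
Initial tableau (one row per fragment):
  row 1: b11 b12 a3 a4 b15
  row 2: a1 a2 a3 b24 b25
  row 3: a1 a2 a3 b34 a5
Rows 2 and 3 agree on B; apply B→A, D and equate their A, D entries.
Rows 1 and 2 agree on C; apply C→B, E and equate their B, E entries.
Rows 1 and 3 agree on C; apply C→B, E and equate their B, E entries.
Rows 1 and 2 agree on B; apply B→A, D and equate their A, D entries.
Row 1 is now all distinguished symbols — the join is lossless.

Yes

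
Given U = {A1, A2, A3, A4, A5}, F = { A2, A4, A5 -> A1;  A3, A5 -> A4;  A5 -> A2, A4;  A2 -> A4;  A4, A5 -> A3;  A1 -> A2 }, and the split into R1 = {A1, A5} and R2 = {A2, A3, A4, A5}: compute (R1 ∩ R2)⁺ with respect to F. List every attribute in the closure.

R1 ∩ R2 = {A5}.
A5 → A2, A4 applies, adding A2, A4
A4, A5 → A3 applies, adding A3
A2, A4, A5 → A1 applies, adding A1
Closure: {A1, A2, A3, A4, A5}.

A1, A2, A3, A4, A5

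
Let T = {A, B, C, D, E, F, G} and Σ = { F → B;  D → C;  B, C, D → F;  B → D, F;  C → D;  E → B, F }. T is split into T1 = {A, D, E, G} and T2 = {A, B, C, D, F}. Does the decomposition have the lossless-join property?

No

Common attributes: T1 ∩ T2 = {A, D}.
Closure of {A, D}: D → C applies, adding C. So (A, D)⁺ = {A, C, D}.
The closure contains neither all of T1 = {A, D, E, G} nor all of T2 = {A, B, C, D, F}, so the common attributes are not a superkey of either fragment. The join is lossy.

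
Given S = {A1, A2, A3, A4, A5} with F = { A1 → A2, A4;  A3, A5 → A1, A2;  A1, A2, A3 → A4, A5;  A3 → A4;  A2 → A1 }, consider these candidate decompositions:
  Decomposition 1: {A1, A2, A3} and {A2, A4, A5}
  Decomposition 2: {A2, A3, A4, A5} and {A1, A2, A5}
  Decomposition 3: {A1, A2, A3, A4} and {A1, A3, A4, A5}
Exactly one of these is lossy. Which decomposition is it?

Decomposition 1: common = {A2}, closure = {A1, A2, A4} → lossy.
Decomposition 2: common = {A2, A5}, closure = {A1, A2, A4, A5} → lossless.
Decomposition 3: common = {A1, A3, A4}, closure = {A1, A2, A3, A4, A5} → lossless.

Decomposition 1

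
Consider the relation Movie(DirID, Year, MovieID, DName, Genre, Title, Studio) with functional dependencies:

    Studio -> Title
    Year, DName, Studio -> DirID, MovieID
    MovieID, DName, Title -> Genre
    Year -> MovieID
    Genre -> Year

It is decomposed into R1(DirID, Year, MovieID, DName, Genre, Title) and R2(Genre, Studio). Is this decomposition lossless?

No

Common attributes: R1 ∩ R2 = {Genre}.
Closure of {Genre}: Genre → Year applies, adding Year; Year → MovieID applies, adding MovieID. So (Genre)⁺ = {Year, MovieID, Genre}.
The closure contains neither all of R1 = {DirID, Year, MovieID, DName, Genre, Title} nor all of R2 = {Genre, Studio}, so the common attributes are not a superkey of either fragment. The join is lossy.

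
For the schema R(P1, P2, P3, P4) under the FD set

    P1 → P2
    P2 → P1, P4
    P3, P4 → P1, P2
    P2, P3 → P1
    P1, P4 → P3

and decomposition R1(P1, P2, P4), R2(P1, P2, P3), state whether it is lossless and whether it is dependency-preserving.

Lossless test: (P1, P2)⁺ = {P1, P2, P3, P4}, which contains all of one fragment — lossless.
Dependency preservation: the restricted closure of {P3, P4} across the fragments never reaches {P1, P2}, so P3, P4 → P1, P2 cannot be enforced without a join — not preserved.

lossless but not dependency-preserving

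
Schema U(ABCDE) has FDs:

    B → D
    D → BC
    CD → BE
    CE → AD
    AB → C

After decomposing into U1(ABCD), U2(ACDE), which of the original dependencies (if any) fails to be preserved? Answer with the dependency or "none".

none

B → D lies within U1.
D → BC lies within U1.
CD → BE: restricted closure across fragments reaches BE.
CE → AD lies within U2.
AB → C lies within U1.
Every dependency is enforceable on the fragments, so the decomposition is dependency-preserving.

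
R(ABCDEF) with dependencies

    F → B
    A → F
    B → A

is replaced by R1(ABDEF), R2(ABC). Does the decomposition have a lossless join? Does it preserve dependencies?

lossy but dependency-preserving

Lossless test: (AB)⁺ = {ABF}, which is a superkey of neither fragment — lossy.
Dependency preservation: every FD's attributes lie within a single fragment, so each can be enforced locally — preserved.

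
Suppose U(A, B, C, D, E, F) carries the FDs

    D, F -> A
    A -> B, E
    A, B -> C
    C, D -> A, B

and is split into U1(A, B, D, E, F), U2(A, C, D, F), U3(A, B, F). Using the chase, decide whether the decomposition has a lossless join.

Yes

Chase test. Columns are A, B, C, D, E, F; row i has aⱼ where attribute j ∈ Ui, else bᵢⱼ.
Initial tableau (one row per fragment):
  row 1: a1 a2 b13 a4 a5 a6
  row 2: a1 b22 a3 a4 b25 a6
  row 3: a1 a2 b33 b34 b35 a6
Rows 1 and 2 agree on A; apply A→B, E and equate their B, E entries.
Rows 1 and 3 agree on A; apply A→B, E and equate their B, E entries.
Rows 1 and 2 agree on A, B; apply A, B→C and equate their C entries.
Rows 1 and 3 agree on A, B; apply A, B→C and equate their C entries.
Row 1 is now all distinguished symbols — the join is lossless.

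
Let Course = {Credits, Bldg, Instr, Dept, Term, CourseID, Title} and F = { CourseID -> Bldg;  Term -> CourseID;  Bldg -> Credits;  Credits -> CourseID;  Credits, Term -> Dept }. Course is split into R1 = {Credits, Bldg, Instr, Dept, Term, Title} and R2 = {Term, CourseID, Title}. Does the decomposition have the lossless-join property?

Yes

Common attributes: R1 ∩ R2 = {Term, Title}.
Closure of {Term, Title}: Term → CourseID applies, adding CourseID; CourseID → Bldg applies, adding Bldg; Bldg → Credits applies, adding Credits; Credits, Term → Dept applies, adding Dept. So (Term, Title)⁺ = {Credits, Bldg, Dept, Term, CourseID, Title}.
This closure contains every attribute of R2, so R1 ∩ R2 → R2. The join is lossless.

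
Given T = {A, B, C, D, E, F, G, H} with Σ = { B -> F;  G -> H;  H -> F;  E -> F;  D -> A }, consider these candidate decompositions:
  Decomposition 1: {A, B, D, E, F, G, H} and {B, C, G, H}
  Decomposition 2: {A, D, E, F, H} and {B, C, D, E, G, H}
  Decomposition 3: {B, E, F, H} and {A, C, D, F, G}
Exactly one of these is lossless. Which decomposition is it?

Decomposition 2

Decomposition 1: common = {B, G, H}, closure = {B, F, G, H} → lossy.
Decomposition 2: common = {D, E, H}, closure = {A, D, E, F, H} → lossless.
Decomposition 3: common = {F}, closure = {F} → lossy.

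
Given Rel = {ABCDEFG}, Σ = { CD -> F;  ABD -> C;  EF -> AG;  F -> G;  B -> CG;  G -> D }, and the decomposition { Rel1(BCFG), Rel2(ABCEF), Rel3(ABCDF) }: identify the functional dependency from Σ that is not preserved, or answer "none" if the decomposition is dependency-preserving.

G -> D

Check G → D: no single fragment contains all of {DG}, and the restricted closure of {G} across the fragments never reaches {D}.
CD → F is preserved.
ABD → C is preserved.
EF → AG is preserved.
F → G is preserved.
B → CG is preserved.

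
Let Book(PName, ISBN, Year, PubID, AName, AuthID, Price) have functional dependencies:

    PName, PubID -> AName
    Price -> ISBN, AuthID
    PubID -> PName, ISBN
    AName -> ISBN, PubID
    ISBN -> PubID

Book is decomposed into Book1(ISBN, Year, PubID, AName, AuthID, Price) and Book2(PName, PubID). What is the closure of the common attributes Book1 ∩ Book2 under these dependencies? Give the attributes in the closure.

Book1 ∩ Book2 = {PubID}.
PubID → PName, ISBN applies, adding PName, ISBN
PName, PubID → AName applies, adding AName
Closure: {PName, ISBN, PubID, AName}.

PName, ISBN, PubID, AName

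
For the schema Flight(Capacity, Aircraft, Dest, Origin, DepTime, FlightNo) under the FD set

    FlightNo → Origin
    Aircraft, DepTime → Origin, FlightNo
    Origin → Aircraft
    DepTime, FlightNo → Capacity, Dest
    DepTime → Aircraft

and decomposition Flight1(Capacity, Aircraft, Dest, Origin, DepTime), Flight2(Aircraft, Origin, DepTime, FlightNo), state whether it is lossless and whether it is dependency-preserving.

lossless and dependency-preserving

Lossless test: (Aircraft, Origin, DepTime)⁺ = {Capacity, Aircraft, Dest, Origin, DepTime, FlightNo}, which contains all of one fragment — lossless.
Dependency preservation: DepTime, FlightNo → Capacity, Dest is not contained in any single fragment, but the restricted closure of its left-hand side across the fragments still reaches the right-hand side; the remaining FDs each lie inside some fragment. All dependencies are preserved.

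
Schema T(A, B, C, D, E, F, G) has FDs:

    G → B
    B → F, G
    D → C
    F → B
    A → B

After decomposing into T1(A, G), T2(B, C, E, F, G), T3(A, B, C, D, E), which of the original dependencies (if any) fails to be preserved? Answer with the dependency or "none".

G → B lies within T2.
B → F, G lies within T2.
D → C lies within T3.
F → B lies within T2.
A → B lies within T3.
Every dependency is enforceable on the fragments, so the decomposition is dependency-preserving.

none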